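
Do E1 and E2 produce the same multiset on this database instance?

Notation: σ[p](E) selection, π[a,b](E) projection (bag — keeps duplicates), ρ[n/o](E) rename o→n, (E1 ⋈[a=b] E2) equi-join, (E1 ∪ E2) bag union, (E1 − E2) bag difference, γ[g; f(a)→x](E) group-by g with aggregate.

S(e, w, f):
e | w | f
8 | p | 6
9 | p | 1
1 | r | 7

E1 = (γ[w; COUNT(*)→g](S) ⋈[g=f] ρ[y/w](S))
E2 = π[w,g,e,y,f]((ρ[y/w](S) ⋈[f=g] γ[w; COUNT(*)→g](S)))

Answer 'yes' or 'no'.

E1 stepwise |·|:
  S → 3
  γ[w; COUNT(*)→g](S) → 2
  S → 3
  ρ[y/w](S) → 3
  (γ[w; COUNT(*)→g](S) ⋈[g=f] ρ[y/w](S)) → 1
E2 stepwise |·|:
  S → 3
  ρ[y/w](S) → 3
  S → 3
  γ[w; COUNT(*)→g](S) → 2
  (ρ[y/w](S) ⋈[f=g] γ[w; COUNT(*)→g](S)) → 1
  π[w,g,e,y,f]((ρ[y/w](S) ⋈[f=g] γ[w; COUNT(*)→g](S))) → 1

E1 and E2 produce the same multiset:
w | g | e | y | f
r | 1 | 9 | p | 1

yes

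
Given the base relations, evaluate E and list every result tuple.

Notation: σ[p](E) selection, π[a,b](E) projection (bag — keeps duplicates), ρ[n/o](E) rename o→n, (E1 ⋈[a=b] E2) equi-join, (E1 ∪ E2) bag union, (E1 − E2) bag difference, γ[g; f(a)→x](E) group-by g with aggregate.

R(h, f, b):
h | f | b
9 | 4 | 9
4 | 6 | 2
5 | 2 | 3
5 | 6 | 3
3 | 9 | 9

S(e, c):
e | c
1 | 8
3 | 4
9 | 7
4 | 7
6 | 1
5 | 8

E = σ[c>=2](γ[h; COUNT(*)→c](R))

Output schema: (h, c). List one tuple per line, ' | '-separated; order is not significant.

Per-node cardinality:
  R → 5
  γ[h; COUNT(*)→c](R) → 4
  σ[c>=2](γ[h; COUNT(*)→c](R)) → 1

== RESULT ==
h | c
5 | 2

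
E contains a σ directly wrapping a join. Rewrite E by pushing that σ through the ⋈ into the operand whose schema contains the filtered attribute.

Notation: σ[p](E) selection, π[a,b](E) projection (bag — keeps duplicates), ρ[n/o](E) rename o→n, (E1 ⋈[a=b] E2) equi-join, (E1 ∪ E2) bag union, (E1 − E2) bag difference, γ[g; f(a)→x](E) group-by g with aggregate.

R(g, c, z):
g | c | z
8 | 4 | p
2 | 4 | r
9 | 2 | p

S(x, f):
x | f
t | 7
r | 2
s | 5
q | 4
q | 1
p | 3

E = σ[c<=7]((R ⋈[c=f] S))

σ filters on c, owned by the left side.
E' = (σ[c<=7](R) ⋈[c=f] S)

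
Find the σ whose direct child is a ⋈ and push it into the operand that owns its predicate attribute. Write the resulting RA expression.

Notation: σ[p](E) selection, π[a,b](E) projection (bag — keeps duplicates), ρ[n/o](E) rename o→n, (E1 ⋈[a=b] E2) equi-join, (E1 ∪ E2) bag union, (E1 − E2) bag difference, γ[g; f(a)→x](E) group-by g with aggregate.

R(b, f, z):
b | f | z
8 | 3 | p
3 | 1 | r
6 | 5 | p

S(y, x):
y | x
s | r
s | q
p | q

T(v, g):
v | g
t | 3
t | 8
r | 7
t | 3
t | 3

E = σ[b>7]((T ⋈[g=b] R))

σ filters on b, owned by the right side.
E' = (T ⋈[g=b] σ[b>7](R))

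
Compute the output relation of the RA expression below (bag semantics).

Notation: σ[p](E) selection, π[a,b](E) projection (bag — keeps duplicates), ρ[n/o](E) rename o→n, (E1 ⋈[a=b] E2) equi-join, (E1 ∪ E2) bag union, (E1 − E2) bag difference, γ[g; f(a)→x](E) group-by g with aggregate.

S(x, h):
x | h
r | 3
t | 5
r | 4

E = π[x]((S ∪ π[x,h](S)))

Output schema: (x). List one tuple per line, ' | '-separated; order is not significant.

Stepwise |·|:
  S → 3
  S → 3
  π[x,h](S) → 3
  (S ∪ π[x,h](S)) → 6
  π[x]((S ∪ π[x,h](S))) → 6

== RESULT ==
x
r
r
r
r
t
t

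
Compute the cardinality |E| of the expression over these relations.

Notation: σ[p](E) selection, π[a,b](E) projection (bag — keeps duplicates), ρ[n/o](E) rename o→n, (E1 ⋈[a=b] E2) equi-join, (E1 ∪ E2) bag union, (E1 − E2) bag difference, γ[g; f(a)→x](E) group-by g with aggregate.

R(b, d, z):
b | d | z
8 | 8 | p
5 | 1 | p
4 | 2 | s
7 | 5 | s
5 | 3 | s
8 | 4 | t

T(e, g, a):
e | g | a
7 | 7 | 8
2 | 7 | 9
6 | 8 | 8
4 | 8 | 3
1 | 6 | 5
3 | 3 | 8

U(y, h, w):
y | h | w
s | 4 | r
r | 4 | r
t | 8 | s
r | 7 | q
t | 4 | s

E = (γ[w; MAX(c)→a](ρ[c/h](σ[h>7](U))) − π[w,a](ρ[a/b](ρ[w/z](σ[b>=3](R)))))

Subexpression sizes:
  U → 5
  σ[h>7](U) → 1
  ρ[c/h](σ[h>7](U)) → 1
  γ[w; MAX(c)→a](ρ[c/h](σ[h>7](U))) → 1
  R → 6
  σ[b>=3](R) → 6
  ρ[w/z](σ[b>=3](R)) → 6
  ρ[a/b](ρ[w/z](σ[b>=3](R))) → 6
  π[w,a](ρ[a/b](ρ[w/z](σ[b>=3](R)))) → 6
  (γ[w; MAX(c)→a](ρ[c/h](σ[h>7](U))) − π[w,a](ρ[a/b](ρ[w/z](σ[b>=3](R))))) → 1

|E| = 1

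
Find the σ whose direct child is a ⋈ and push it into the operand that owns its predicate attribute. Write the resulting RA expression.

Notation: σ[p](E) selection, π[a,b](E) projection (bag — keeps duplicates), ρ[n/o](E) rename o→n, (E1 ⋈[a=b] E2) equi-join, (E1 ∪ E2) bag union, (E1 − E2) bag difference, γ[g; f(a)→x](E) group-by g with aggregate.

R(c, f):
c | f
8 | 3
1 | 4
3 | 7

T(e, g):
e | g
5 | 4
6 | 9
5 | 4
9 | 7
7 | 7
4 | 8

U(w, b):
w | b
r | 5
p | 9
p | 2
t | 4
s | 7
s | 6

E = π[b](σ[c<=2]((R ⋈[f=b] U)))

σ filters on c, owned by the left side.
E' = π[b]((σ[c<=2](R) ⋈[f=b] U))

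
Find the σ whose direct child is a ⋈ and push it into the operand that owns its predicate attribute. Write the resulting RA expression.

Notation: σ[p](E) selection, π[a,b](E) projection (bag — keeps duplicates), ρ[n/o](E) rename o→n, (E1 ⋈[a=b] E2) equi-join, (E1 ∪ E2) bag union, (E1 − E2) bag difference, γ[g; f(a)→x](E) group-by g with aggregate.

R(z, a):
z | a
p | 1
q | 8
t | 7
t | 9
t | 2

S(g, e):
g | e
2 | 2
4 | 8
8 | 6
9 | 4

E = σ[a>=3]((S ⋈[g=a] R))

σ filters on a, owned by the right side.
E' = (S ⋈[g=a] σ[a>=3](R))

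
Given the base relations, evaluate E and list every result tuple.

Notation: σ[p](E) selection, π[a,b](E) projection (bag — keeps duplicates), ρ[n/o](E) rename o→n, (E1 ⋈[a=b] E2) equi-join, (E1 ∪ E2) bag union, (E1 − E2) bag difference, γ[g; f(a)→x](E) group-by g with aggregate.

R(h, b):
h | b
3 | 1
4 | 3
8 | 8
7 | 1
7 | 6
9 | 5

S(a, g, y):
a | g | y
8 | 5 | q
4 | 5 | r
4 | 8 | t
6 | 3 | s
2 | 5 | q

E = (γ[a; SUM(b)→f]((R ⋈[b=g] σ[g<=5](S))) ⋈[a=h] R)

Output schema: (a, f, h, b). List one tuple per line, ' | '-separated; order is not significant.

Subexpression sizes:
  R → 6
  S → 5
  σ[g<=5](S) → 4
  (R ⋈[b=g] σ[g<=5](S)) → 4
  γ[a; SUM(b)→f]((R ⋈[b=g] σ[g<=5](S))) → 4
  R → 6
  (γ[a; SUM(b)→f]((R ⋈[b=g] σ[g<=5](S))) ⋈[a=h] R) → 2

== RESULT ==
a | f | h | b
4 | 5 | 4 | 3
8 | 5 | 8 | 8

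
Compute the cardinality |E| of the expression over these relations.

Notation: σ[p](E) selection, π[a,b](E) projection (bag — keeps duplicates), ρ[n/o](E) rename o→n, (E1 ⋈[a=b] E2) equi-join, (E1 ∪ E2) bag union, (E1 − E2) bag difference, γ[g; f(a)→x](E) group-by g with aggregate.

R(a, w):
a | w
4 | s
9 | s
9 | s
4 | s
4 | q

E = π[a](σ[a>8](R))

Per-node cardinality:
  R → 5
  σ[a>8](R) → 2
  π[a](σ[a>8](R)) → 2

|E| = 2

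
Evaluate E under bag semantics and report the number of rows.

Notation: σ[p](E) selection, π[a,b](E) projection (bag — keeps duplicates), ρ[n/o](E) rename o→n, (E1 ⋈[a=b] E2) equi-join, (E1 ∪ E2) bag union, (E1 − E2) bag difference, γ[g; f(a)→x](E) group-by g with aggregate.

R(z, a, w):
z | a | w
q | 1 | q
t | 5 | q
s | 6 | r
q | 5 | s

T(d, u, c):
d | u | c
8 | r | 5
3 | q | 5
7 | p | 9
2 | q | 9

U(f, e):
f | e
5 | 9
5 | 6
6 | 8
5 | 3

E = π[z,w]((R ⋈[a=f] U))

Row counts bottom-up:
  R → 4
  U → 4
  (R ⋈[a=f] U) → 7
  π[z,w]((R ⋈[a=f] U)) → 7

|E| = 7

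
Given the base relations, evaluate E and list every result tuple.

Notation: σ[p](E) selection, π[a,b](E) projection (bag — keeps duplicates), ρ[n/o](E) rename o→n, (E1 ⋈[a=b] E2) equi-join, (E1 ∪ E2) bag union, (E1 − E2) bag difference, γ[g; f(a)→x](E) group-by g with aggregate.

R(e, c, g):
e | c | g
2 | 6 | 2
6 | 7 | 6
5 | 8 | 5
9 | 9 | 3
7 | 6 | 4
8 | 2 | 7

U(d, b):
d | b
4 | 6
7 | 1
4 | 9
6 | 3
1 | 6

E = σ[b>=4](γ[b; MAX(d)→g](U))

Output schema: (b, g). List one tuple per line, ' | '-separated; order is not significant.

Row counts bottom-up:
  U → 5
  γ[b; MAX(d)→g](U) → 4
  σ[b>=4](γ[b; MAX(d)→g](U)) → 2

== RESULT ==
b | g
6 | 4
9 | 4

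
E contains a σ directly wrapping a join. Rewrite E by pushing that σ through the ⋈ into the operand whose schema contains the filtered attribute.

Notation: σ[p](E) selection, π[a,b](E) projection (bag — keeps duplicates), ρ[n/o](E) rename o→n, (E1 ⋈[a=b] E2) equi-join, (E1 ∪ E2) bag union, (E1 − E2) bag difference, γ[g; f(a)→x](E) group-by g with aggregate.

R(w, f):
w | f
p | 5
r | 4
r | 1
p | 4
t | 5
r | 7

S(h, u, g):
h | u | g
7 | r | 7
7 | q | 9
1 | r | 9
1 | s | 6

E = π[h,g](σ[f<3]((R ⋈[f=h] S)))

σ filters on f, owned by the left side.
E' = π[h,g]((σ[f<3](R) ⋈[f=h] S))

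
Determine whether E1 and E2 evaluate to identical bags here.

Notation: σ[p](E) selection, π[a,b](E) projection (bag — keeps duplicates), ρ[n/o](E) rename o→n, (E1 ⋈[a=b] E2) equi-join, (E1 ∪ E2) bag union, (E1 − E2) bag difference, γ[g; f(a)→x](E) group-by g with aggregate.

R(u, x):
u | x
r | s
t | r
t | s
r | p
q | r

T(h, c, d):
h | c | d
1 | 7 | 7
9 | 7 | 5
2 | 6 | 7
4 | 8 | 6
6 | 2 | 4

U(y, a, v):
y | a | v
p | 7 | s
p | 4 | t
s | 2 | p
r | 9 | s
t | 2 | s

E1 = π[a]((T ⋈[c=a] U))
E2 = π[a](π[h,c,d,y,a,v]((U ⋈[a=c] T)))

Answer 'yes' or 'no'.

E1 subexpression sizes:
  T → 5
  U → 5
  (T ⋈[c=a] U) → 4
  π[a]((T ⋈[c=a] U)) → 4
E2 subexpression sizes:
  U → 5
  T → 5
  (U ⋈[a=c] T) → 4
  π[h,c,d,y,a,v]((U ⋈[a=c] T)) → 4
  π[a](π[h,c,d,y,a,v]((U ⋈[a=c] T))) → 4

E1 and E2 produce the same multiset:
a
2
2
7
7

yes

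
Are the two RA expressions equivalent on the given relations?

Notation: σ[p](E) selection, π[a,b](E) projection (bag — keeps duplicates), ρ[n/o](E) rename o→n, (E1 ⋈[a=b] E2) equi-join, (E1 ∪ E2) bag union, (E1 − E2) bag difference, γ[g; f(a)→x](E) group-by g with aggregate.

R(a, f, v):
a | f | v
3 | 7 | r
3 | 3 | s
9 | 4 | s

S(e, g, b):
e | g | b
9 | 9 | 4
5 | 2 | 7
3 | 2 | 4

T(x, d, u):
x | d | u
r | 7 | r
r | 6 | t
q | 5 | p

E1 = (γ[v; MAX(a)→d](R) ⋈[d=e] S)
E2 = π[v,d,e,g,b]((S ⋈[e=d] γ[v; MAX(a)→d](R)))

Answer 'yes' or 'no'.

E1 row counts bottom-up:
  R → 3
  γ[v; MAX(a)→d](R) → 2
  S → 3
  (γ[v; MAX(a)→d](R) ⋈[d=e] S) → 2
E2 row counts bottom-up:
  S → 3
  R → 3
  γ[v; MAX(a)→d](R) → 2
  (S ⋈[e=d] γ[v; MAX(a)→d](R)) → 2
  π[v,d,e,g,b]((S ⋈[e=d] γ[v; MAX(a)→d](R))) → 2

E1 and E2 produce the same multiset:
v | d | e | g | b
r | 3 | 3 | 2 | 4
s | 9 | 9 | 9 | 4

yes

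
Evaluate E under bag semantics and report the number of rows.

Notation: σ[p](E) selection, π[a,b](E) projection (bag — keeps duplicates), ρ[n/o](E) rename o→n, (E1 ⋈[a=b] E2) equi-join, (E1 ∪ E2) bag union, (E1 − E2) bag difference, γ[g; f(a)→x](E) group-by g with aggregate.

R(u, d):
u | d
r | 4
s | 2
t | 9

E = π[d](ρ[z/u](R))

Stepwise |·|:
  R → 3
  ρ[z/u](R) → 3
  π[d](ρ[z/u](R)) → 3

|E| = 3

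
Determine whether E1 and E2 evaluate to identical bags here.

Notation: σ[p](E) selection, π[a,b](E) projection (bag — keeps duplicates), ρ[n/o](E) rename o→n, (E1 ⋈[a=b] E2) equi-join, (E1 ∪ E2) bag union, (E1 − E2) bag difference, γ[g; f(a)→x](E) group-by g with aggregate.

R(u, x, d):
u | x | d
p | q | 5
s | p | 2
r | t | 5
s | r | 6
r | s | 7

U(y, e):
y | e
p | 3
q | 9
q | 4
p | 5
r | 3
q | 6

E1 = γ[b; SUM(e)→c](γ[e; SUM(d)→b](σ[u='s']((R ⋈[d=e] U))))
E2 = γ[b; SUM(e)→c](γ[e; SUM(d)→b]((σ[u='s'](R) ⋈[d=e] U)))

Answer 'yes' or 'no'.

E1 per-node cardinality:
  R → 5
  U → 6
  (R ⋈[d=e] U) → 3
  σ[u='s']((R ⋈[d=e] U)) → 1
  γ[e; SUM(d)→b](σ[u='s']((R ⋈[d=e] U))) → 1
  γ[b; SUM(e)→c](γ[e; SUM(d)→b](σ[u='s']((R ⋈[d=e] U)))) → 1
E2 per-node cardinality:
  R → 5
  σ[u='s'](R) → 2
  U → 6
  (σ[u='s'](R) ⋈[d=e] U) → 1
  γ[e; SUM(d)→b]((σ[u='s'](R) ⋈[d=e] U)) → 1
  γ[b; SUM(e)→c](γ[e; SUM(d)→b]((σ[u='s'](R) ⋈[d=e] U))) → 1

E1 and E2 produce the same multiset:
b | c
6 | 6

yes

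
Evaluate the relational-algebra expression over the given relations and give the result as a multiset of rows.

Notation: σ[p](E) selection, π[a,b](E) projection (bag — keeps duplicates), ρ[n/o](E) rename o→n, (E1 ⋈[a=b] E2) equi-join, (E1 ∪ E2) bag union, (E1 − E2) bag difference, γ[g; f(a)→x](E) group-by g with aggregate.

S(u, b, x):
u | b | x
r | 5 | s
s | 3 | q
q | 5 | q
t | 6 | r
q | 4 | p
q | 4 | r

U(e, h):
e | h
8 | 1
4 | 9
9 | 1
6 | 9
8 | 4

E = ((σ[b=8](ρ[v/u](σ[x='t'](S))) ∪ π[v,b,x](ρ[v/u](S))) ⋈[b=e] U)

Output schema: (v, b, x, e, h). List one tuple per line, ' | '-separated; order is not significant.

Subexpression sizes:
  S → 6
  σ[x='t'](S) → 0
  ρ[v/u](σ[x='t'](S)) → 0
  σ[b=8](ρ[v/u](σ[x='t'](S))) → 0
  S → 6
  ρ[v/u](S) → 6
  π[v,b,x](ρ[v/u](S)) → 6
  (σ[b=8](ρ[v/u](σ[x='t'](S))) ∪ π[v,b,x](ρ[v/u](S))) → 6
  U → 5
  ((σ[b=8](ρ[v/u](σ[x='t'](S))) ∪ π[v,b,x](ρ[v/u](S))) ⋈[b=e] U) → 3

== RESULT ==
v | b | x | e | h
q | 4 | p | 4 | 9
q | 4 | r | 4 | 9
t | 6 | r | 6 | 9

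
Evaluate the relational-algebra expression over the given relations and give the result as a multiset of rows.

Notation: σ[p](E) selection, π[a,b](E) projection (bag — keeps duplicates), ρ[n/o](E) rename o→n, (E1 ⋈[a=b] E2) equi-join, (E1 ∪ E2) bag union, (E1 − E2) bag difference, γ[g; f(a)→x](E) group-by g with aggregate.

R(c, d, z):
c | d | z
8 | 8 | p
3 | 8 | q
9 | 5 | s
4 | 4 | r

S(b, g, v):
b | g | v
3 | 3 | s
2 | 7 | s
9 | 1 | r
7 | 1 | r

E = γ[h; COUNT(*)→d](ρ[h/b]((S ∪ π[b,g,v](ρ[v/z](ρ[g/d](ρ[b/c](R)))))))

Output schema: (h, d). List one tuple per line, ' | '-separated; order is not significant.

Row counts bottom-up:
  S → 4
  R → 4
  ρ[b/c](R) → 4
  ρ[g/d](ρ[b/c](R)) → 4
  ρ[v/z](ρ[g/d](ρ[b/c](R))) → 4
  π[b,g,v](ρ[v/z](ρ[g/d](ρ[b/c](R)))) → 4
  (S ∪ π[b,g,v](ρ[v/z](ρ[g/d](ρ[b/c](R))))) → 8
  ρ[h/b]((S ∪ π[b,g,v](ρ[v/z](ρ[g/d](ρ[b/c](R)))))) → 8
  γ[h; COUNT(*)→d](ρ[h/b]((S ∪ π[b,g,v](ρ[v/z](ρ[g/d](ρ[b/c](R))))))) → 6

== RESULT ==
h | d
2 | 1
3 | 2
4 | 1
7 | 1
8 | 1
9 | 2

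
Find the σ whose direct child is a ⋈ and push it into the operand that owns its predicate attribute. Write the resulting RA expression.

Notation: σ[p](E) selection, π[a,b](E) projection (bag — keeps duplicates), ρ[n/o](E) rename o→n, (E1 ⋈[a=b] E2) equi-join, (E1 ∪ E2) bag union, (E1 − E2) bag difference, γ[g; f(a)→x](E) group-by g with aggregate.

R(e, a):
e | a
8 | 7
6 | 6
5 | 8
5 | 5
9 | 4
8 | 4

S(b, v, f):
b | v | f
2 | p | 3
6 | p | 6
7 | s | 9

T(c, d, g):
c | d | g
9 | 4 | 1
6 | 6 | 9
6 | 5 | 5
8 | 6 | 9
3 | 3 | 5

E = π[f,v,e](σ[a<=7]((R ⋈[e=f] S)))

σ filters on a, owned by the left side.
E' = π[f,v,e]((σ[a<=7](R) ⋈[e=f] S))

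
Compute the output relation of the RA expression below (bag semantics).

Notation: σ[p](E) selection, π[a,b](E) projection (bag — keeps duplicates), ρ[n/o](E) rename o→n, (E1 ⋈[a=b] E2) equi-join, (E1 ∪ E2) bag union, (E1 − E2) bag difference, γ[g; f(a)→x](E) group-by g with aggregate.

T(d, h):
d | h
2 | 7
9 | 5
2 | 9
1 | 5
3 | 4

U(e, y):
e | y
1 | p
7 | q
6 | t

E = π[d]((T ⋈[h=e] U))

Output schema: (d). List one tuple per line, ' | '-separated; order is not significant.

Stepwise |·|:
  T → 5
  U → 3
  (T ⋈[h=e] U) → 1
  π[d]((T ⋈[h=e] U)) → 1

== RESULT ==
d
2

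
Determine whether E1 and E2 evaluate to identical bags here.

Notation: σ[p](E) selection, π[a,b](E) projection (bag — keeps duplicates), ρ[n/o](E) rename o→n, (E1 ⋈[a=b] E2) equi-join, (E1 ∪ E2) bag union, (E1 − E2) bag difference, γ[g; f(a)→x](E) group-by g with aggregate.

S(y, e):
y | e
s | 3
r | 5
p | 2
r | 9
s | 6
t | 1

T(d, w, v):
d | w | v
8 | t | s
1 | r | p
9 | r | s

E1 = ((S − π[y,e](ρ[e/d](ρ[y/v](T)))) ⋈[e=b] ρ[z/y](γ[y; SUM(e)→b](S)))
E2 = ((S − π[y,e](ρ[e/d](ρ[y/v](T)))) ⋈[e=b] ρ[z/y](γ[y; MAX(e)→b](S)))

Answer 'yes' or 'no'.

E1 row counts bottom-up:
  S → 6
  T → 3
  ρ[y/v](T) → 3
  ρ[e/d](ρ[y/v](T)) → 3
  π[y,e](ρ[e/d](ρ[y/v](T))) → 3
  (S − π[y,e](ρ[e/d](ρ[y/v](T)))) → 6
  S → 6
  γ[y; SUM(e)→b](S) → 4
  ρ[z/y](γ[y; SUM(e)→b](S)) → 4
  ((S − π[y,e](ρ[e/d](ρ[y/v](T)))) ⋈[e=b] ρ[z/y](γ[y; SUM(e)→b](S))) → 3
E2 row counts bottom-up:
  S → 6
  T → 3
  ρ[y/v](T) → 3
  ρ[e/d](ρ[y/v](T)) → 3
  π[y,e](ρ[e/d](ρ[y/v](T))) → 3
  (S − π[y,e](ρ[e/d](ρ[y/v](T)))) → 6
  S → 6
  γ[y; MAX(e)→b](S) → 4
  ρ[z/y](γ[y; MAX(e)→b](S)) → 4
  ((S − π[y,e](ρ[e/d](ρ[y/v](T)))) ⋈[e=b] ρ[z/y](γ[y; MAX(e)→b](S))) → 4

E1 result:
y | e | z | b
p | 2 | p | 2
r | 9 | s | 9
t | 1 | t | 1
E2 result:
y | e | z | b
p | 2 | p | 2
r | 9 | r | 9
s | 6 | s | 6
t | 1 | t | 1
Witness: ('s', 6, 's', 6) appears 0× in E1 but 1× in E2.

no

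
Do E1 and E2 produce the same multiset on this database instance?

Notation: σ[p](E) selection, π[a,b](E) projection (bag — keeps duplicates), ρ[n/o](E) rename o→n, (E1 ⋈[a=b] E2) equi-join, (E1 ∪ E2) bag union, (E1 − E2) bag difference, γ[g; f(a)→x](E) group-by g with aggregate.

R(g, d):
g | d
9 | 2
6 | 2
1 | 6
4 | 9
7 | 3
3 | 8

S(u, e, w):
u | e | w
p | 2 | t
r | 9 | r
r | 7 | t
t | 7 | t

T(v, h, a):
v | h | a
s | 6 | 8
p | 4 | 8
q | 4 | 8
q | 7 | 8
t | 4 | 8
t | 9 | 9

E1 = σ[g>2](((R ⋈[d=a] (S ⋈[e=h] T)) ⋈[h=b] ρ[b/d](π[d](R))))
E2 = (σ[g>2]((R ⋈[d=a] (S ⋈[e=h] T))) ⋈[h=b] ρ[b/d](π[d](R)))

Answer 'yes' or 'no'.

E1 row counts bottom-up:
  R → 6
  S → 4
  T → 6
  (S ⋈[e=h] T) → 3
  (R ⋈[d=a] (S ⋈[e=h] T)) → 3
  R → 6
  π[d](R) → 6
  ρ[b/d](π[d](R)) → 6
  ((R ⋈[d=a] (S ⋈[e=h] T)) ⋈[h=b] ρ[b/d](π[d](R))) → 1
  σ[g>2](((R ⋈[d=a] (S ⋈[e=h] T)) ⋈[h=b] ρ[b/d](π[d](R)))) → 1
E2 row counts bottom-up:
  R → 6
  S → 4
  T → 6
  (S ⋈[e=h] T) → 3
  (R ⋈[d=a] (S ⋈[e=h] T)) → 3
  σ[g>2]((R ⋈[d=a] (S ⋈[e=h] T))) → 3
  R → 6
  π[d](R) → 6
  ρ[b/d](π[d](R)) → 6
  (σ[g>2]((R ⋈[d=a] (S ⋈[e=h] T))) ⋈[h=b] ρ[b/d](π[d](R))) → 1

E1 and E2 produce the same multiset:
g | d | u | e | w | v | h | a | b
4 | 9 | r | 9 | r | t | 9 | 9 | 9

yes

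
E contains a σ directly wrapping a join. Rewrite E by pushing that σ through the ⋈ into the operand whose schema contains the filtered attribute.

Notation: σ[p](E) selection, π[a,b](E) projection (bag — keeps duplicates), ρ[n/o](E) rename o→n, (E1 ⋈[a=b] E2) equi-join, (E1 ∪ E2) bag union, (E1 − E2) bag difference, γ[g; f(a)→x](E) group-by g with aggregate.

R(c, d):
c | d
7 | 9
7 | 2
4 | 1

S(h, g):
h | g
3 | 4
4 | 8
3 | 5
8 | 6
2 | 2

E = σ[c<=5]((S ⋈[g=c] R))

σ filters on c, owned by the right side.
E' = (S ⋈[g=c] σ[c<=5](R))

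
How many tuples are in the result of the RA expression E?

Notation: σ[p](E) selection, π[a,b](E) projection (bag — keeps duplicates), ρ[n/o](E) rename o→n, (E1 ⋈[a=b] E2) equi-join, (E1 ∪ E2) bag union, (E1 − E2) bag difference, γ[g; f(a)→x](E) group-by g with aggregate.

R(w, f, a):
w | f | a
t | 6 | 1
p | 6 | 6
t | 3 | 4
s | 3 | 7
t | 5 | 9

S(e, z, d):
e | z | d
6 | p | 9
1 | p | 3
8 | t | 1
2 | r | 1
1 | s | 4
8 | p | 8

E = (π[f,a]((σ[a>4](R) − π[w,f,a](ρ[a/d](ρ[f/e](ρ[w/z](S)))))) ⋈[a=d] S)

Stepwise |·|:
  R → 5
  σ[a>4](R) → 3
  S → 6
  ρ[w/z](S) → 6
  ρ[f/e](ρ[w/z](S)) → 6
  ρ[a/d](ρ[f/e](ρ[w/z](S))) → 6
  π[w,f,a](ρ[a/d](ρ[f/e](ρ[w/z](S)))) → 6
  (σ[a>4](R) − π[w,f,a](ρ[a/d](ρ[f/e](ρ[w/z](S))))) → 3
  π[f,a]((σ[a>4](R) − π[w,f,a](ρ[a/d](ρ[f/e](ρ[w/z](S)))))) → 3
  S → 6
  (π[f,a]((σ[a>4](R) − π[w,f,a](ρ[a/d](ρ[f/e](ρ[w/z](S)))))) ⋈[a=d] S) → 1

|E| = 1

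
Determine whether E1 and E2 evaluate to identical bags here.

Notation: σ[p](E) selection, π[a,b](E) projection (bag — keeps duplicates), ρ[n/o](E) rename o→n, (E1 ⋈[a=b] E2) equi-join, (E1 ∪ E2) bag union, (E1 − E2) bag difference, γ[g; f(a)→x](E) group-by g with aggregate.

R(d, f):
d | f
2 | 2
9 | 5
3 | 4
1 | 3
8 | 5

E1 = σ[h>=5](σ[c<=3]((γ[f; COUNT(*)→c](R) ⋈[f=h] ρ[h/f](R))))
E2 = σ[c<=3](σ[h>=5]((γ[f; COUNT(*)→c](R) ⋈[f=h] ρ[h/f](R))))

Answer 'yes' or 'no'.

E1 row counts bottom-up:
  R → 5
  γ[f; COUNT(*)→c](R) → 4
  R → 5
  ρ[h/f](R) → 5
  (γ[f; COUNT(*)→c](R) ⋈[f=h] ρ[h/f](R)) → 5
  σ[c<=3]((γ[f; COUNT(*)→c](R) ⋈[f=h] ρ[h/f](R))) → 5
  σ[h>=5](σ[c<=3]((γ[f; COUNT(*)→c](R) ⋈[f=h] ρ[h/f](R)))) → 2
E2 row counts bottom-up:
  R → 5
  γ[f; COUNT(*)→c](R) → 4
  R → 5
  ρ[h/f](R) → 5
  (γ[f; COUNT(*)→c](R) ⋈[f=h] ρ[h/f](R)) → 5
  σ[h>=5]((γ[f; COUNT(*)→c](R) ⋈[f=h] ρ[h/f](R))) → 2
  σ[c<=3](σ[h>=5]((γ[f; COUNT(*)→c](R) ⋈[f=h] ρ[h/f](R)))) → 2

E1 and E2 produce the same multiset:
f | c | d | h
5 | 2 | 8 | 5
5 | 2 | 9 | 5

yes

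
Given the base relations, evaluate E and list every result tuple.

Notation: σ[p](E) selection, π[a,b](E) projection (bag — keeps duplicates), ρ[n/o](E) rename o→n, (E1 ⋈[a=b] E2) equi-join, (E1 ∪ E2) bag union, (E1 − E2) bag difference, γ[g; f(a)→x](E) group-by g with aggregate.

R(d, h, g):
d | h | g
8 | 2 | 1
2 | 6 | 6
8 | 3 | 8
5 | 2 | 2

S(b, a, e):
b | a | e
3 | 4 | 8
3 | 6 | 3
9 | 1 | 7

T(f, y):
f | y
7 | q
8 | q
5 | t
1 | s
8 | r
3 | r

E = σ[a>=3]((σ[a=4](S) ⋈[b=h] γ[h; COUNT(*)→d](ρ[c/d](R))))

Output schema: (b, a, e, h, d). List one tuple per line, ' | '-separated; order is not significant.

Stepwise |·|:
  S → 3
  σ[a=4](S) → 1
  R → 4
  ρ[c/d](R) → 4
  γ[h; COUNT(*)→d](ρ[c/d](R)) → 3
  (σ[a=4](S) ⋈[b=h] γ[h; COUNT(*)→d](ρ[c/d](R))) → 1
  σ[a>=3]((σ[a=4](S) ⋈[b=h] γ[h; COUNT(*)→d](ρ[c/d](R)))) → 1

== RESULT ==
b | a | e | h | d
3 | 4 | 8 | 3 | 1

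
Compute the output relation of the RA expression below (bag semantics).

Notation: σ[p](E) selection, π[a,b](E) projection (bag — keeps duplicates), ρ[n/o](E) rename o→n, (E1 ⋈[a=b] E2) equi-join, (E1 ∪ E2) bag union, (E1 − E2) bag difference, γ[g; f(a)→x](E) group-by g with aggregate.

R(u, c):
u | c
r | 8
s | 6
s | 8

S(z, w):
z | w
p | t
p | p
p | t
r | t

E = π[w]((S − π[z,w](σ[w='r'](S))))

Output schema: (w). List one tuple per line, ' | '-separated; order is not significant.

Stepwise |·|:
  S → 4
  S → 4
  σ[w='r'](S) → 0
  π[z,w](σ[w='r'](S)) → 0
  (S − π[z,w](σ[w='r'](S))) → 4
  π[w]((S − π[z,w](σ[w='r'](S)))) → 4

== RESULT ==
w
p
t
t
t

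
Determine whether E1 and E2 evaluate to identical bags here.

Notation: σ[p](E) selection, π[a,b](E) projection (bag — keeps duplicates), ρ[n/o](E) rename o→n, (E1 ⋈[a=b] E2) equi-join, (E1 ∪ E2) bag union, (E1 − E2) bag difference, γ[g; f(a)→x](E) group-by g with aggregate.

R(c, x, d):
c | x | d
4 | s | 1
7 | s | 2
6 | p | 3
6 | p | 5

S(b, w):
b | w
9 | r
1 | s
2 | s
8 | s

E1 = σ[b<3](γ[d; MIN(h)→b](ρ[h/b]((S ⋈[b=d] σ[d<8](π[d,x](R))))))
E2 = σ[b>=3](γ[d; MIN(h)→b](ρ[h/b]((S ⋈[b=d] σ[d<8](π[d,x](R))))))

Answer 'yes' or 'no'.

E1 subexpression sizes:
  S → 4
  R → 4
  π[d,x](R) → 4
  σ[d<8](π[d,x](R)) → 4
  (S ⋈[b=d] σ[d<8](π[d,x](R))) → 2
  ρ[h/b]((S ⋈[b=d] σ[d<8](π[d,x](R)))) → 2
  γ[d; MIN(h)→b](ρ[h/b]((S ⋈[b=d] σ[d<8](π[d,x](R))))) → 2
  σ[b<3](γ[d; MIN(h)→b](ρ[h/b]((S ⋈[b=d] σ[d<8](π[d,x](R)))))) → 2
E2 subexpression sizes:
  S → 4
  R → 4
  π[d,x](R) → 4
  σ[d<8](π[d,x](R)) → 4
  (S ⋈[b=d] σ[d<8](π[d,x](R))) → 2
  ρ[h/b]((S ⋈[b=d] σ[d<8](π[d,x](R)))) → 2
  γ[d; MIN(h)→b](ρ[h/b]((S ⋈[b=d] σ[d<8](π[d,x](R))))) → 2
  σ[b>=3](γ[d; MIN(h)→b](ρ[h/b]((S ⋈[b=d] σ[d<8](π[d,x](R)))))) → 0

E1 result:
d | b
1 | 1
2 | 2
E2 result:
d | b
(0 rows)
Witness: (1, 1) appears 1× in E1 but 0× in E2.

no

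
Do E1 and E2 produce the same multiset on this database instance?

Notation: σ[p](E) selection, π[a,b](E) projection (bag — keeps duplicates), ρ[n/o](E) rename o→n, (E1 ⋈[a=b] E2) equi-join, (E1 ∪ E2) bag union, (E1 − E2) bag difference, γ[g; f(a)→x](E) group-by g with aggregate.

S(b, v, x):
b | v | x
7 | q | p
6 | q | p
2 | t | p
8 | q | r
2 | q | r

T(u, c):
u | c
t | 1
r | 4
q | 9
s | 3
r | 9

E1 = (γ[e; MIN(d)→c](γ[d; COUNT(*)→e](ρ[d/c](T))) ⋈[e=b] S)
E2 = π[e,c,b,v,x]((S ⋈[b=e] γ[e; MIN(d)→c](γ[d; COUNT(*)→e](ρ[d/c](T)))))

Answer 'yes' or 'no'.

E1 row counts bottom-up:
  T → 5
  ρ[d/c](T) → 5
  γ[d; COUNT(*)→e](ρ[d/c](T)) → 4
  γ[e; MIN(d)→c](γ[d; COUNT(*)→e](ρ[d/c](T))) → 2
  S → 5
  (γ[e; MIN(d)→c](γ[d; COUNT(*)→e](ρ[d/c](T))) ⋈[e=b] S) → 2
E2 row counts bottom-up:
  S → 5
  T → 5
  ρ[d/c](T) → 5
  γ[d; COUNT(*)→e](ρ[d/c](T)) → 4
  γ[e; MIN(d)→c](γ[d; COUNT(*)→e](ρ[d/c](T))) → 2
  (S ⋈[b=e] γ[e; MIN(d)→c](γ[d; COUNT(*)→e](ρ[d/c](T)))) → 2
  π[e,c,b,v,x]((S ⋈[b=e] γ[e; MIN(d)→c](γ[d; COUNT(*)→e](ρ[d/c](T))))) → 2

E1 and E2 produce the same multiset:
e | c | b | v | x
2 | 9 | 2 | q | r
2 | 9 | 2 | t | p

yes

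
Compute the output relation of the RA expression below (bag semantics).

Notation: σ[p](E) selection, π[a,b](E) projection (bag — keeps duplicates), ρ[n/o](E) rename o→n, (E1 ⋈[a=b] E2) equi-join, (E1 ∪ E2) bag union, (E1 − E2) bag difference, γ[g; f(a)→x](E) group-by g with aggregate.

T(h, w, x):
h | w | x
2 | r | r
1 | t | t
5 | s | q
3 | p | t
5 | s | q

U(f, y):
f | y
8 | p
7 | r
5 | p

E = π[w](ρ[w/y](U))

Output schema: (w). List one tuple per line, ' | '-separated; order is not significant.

Subexpression sizes:
  U → 3
  ρ[w/y](U) → 3
  π[w](ρ[w/y](U)) → 3

== RESULT ==
w
p
p
r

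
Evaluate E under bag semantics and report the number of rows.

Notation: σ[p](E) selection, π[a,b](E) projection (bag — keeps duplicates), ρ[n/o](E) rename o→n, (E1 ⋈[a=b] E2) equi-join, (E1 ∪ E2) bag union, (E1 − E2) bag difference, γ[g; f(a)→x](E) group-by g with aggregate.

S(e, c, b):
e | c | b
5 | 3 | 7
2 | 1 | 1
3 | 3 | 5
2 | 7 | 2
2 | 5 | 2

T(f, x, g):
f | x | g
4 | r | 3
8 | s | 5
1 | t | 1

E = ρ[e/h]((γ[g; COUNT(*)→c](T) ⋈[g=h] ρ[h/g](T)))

Row counts bottom-up:
  T → 3
  γ[g; COUNT(*)→c](T) → 3
  T → 3
  ρ[h/g](T) → 3
  (γ[g; COUNT(*)→c](T) ⋈[g=h] ρ[h/g](T)) → 3
  ρ[e/h]((γ[g; COUNT(*)→c](T) ⋈[g=h] ρ[h/g](T))) → 3

|E| = 3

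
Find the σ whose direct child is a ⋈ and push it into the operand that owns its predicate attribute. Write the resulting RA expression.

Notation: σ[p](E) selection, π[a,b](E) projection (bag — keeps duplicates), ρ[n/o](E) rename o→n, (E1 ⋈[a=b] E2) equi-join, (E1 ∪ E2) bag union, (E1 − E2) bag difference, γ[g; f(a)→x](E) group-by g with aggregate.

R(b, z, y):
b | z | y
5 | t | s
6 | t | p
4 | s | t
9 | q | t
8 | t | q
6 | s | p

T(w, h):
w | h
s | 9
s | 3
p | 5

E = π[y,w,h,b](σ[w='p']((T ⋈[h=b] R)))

σ filters on w, owned by the left side.
E' = π[y,w,h,b]((σ[w='p'](T) ⋈[h=b] R))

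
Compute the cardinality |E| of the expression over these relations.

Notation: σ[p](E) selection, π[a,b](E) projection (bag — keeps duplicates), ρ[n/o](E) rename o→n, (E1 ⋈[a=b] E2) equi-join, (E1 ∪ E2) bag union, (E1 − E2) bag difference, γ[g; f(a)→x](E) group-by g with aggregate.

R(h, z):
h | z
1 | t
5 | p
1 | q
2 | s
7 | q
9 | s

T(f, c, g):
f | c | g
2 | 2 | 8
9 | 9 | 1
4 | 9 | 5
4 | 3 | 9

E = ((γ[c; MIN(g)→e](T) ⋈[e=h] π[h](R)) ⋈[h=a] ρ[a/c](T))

Row counts bottom-up:
  T → 4
  γ[c; MIN(g)→e](T) → 3
  R → 6
  π[h](R) → 6
  (γ[c; MIN(g)→e](T) ⋈[e=h] π[h](R)) → 3
  T → 4
  ρ[a/c](T) → 4
  ((γ[c; MIN(g)→e](T) ⋈[e=h] π[h](R)) ⋈[h=a] ρ[a/c](T)) → 2

|E| = 2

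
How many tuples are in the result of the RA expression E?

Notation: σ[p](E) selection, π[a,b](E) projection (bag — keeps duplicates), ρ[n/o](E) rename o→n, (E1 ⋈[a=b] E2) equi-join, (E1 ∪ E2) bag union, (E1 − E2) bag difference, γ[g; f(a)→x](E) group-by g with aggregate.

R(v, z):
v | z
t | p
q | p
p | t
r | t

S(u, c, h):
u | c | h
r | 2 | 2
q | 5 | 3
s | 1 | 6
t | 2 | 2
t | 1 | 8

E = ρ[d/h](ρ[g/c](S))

Subexpression sizes:
  S → 5
  ρ[g/c](S) → 5
  ρ[d/h](ρ[g/c](S)) → 5

|E| = 5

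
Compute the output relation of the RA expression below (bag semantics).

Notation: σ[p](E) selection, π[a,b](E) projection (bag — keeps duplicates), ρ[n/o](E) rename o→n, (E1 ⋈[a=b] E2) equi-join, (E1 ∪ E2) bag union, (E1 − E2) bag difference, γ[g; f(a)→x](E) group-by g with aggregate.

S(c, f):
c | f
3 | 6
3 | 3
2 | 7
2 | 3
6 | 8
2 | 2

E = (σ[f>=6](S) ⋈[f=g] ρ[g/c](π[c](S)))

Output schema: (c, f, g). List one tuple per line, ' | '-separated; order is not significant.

Row counts bottom-up:
  S → 6
  σ[f>=6](S) → 3
  S → 6
  π[c](S) → 6
  ρ[g/c](π[c](S)) → 6
  (σ[f>=6](S) ⋈[f=g] ρ[g/c](π[c](S))) → 1

== RESULT ==
c | f | g
3 | 6 | 6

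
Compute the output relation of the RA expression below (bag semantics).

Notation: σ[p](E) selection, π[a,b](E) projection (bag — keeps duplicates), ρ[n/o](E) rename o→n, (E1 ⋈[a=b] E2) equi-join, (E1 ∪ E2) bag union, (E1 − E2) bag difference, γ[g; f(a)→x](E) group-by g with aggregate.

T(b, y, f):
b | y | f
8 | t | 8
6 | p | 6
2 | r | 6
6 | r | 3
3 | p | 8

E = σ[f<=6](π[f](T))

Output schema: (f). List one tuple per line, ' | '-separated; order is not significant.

Row counts bottom-up:
  T → 5
  π[f](T) → 5
  σ[f<=6](π[f](T)) → 3

== RESULT ==
f
3
6
6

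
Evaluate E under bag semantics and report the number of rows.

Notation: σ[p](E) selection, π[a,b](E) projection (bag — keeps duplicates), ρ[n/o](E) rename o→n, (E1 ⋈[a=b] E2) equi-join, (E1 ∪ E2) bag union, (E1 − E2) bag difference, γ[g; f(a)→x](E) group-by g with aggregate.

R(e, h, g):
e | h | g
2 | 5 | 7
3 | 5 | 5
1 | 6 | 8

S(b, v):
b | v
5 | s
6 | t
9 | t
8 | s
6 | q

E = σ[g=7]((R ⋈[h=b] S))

Row counts bottom-up:
  R → 3
  S → 5
  (R ⋈[h=b] S) → 4
  σ[g=7]((R ⋈[h=b] S)) → 1

|E| = 1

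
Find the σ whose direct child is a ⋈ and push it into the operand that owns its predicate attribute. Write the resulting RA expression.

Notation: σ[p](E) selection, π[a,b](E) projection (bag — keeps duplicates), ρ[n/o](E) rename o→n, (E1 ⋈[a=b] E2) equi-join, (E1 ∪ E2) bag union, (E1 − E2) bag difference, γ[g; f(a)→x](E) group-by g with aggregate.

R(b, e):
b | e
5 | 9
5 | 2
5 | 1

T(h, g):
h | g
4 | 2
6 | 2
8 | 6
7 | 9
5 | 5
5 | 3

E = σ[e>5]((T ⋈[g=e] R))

σ filters on e, owned by the right side.
E' = (T ⋈[g=e] σ[e>5](R))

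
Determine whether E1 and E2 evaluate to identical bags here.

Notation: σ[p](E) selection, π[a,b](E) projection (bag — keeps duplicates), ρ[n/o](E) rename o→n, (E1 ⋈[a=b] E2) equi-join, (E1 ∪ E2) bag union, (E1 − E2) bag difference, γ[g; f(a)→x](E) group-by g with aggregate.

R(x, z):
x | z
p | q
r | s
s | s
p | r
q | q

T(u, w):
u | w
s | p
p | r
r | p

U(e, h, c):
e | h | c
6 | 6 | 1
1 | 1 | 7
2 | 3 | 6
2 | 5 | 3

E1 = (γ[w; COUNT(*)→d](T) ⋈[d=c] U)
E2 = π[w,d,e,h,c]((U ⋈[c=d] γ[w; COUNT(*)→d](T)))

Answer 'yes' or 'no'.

E1 row counts bottom-up:
  T → 3
  γ[w; COUNT(*)→d](T) → 2
  U → 4
  (γ[w; COUNT(*)→d](T) ⋈[d=c] U) → 1
E2 row counts bottom-up:
  U → 4
  T → 3
  γ[w; COUNT(*)→d](T) → 2
  (U ⋈[c=d] γ[w; COUNT(*)→d](T)) → 1
  π[w,d,e,h,c]((U ⋈[c=d] γ[w; COUNT(*)→d](T))) → 1

E1 and E2 produce the same multiset:
w | d | e | h | c
r | 1 | 6 | 6 | 1

yes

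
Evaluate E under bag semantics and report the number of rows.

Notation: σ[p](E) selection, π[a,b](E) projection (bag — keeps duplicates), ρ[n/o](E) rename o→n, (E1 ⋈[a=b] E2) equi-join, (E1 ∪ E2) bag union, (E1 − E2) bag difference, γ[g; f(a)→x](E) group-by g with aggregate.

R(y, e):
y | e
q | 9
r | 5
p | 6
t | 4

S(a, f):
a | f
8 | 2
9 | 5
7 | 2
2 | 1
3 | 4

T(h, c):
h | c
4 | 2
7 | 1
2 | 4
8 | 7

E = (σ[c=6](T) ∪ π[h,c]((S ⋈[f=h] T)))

Stepwise |·|:
  T → 4
  σ[c=6](T) → 0
  S → 5
  T → 4
  (S ⋈[f=h] T) → 3
  π[h,c]((S ⋈[f=h] T)) → 3
  (σ[c=6](T) ∪ π[h,c]((S ⋈[f=h] T))) → 3

|E| = 3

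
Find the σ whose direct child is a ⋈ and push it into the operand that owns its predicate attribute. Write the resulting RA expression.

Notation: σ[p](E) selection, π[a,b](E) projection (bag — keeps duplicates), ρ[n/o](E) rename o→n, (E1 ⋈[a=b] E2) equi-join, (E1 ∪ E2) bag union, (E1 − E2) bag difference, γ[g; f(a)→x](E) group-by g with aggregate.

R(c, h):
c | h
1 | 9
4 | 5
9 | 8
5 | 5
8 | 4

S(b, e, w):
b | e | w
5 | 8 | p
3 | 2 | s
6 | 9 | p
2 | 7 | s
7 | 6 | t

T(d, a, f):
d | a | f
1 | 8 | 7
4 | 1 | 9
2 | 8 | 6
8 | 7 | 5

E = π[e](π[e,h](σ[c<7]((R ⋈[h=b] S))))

σ filters on c, owned by the left side.
E' = π[e](π[e,h]((σ[c<7](R) ⋈[h=b] S)))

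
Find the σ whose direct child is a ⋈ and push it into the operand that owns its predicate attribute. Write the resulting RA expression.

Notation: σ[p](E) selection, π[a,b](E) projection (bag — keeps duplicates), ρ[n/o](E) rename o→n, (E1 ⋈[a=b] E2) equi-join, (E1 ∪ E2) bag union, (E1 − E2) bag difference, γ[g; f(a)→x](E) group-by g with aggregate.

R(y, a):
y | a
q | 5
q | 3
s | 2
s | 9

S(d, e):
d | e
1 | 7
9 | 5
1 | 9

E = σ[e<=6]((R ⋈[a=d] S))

σ filters on e, owned by the right side.
E' = (R ⋈[a=d] σ[e<=6](S))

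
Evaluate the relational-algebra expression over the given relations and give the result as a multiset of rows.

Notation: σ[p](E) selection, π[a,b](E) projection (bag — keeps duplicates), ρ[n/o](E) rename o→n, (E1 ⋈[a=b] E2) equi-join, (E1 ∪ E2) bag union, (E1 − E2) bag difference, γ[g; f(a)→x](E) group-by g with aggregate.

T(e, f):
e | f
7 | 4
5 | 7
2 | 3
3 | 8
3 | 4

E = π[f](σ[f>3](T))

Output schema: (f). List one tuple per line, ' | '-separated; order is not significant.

Per-node cardinality:
  T → 5
  σ[f>3](T) → 4
  π[f](σ[f>3](T)) → 4

== RESULT ==
f
4
4
7
8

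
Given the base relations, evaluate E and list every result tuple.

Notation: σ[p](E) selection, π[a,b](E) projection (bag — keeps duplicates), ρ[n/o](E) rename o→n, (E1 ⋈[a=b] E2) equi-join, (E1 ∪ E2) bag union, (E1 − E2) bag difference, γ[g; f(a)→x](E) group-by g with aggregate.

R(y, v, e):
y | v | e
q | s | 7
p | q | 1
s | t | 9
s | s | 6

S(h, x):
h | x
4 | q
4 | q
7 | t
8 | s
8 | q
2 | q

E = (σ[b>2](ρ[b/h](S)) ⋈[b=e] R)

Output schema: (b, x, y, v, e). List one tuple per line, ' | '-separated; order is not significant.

Row counts bottom-up:
  S → 6
  ρ[b/h](S) → 6
  σ[b>2](ρ[b/h](S)) → 5
  R → 4
  (σ[b>2](ρ[b/h](S)) ⋈[b=e] R) → 1

== RESULT ==
b | x | y | v | e
7 | t | q | s | 7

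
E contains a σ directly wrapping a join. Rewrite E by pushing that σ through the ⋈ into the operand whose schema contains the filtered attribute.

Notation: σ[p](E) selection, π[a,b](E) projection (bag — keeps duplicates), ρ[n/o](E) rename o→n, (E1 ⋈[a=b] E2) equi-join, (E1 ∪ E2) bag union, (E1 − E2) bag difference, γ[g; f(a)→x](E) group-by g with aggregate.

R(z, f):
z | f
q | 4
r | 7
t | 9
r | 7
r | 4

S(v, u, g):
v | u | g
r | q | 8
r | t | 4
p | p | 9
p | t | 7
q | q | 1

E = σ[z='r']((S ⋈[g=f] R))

σ filters on z, owned by the right side.
E' = (S ⋈[g=f] σ[z='r'](R))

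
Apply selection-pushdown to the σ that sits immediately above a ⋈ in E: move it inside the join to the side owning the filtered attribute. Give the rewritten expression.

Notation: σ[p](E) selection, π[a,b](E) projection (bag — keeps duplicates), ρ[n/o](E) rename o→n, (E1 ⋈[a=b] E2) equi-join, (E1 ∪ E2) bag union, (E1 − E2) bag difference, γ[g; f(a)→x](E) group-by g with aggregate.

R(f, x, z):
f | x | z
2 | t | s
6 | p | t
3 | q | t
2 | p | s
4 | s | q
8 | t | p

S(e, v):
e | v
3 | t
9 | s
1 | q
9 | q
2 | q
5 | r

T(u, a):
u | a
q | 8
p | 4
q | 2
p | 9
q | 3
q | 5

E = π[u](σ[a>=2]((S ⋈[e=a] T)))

σ filters on a, owned by the right side.
E' = π[u]((S ⋈[e=a] σ[a>=2](T)))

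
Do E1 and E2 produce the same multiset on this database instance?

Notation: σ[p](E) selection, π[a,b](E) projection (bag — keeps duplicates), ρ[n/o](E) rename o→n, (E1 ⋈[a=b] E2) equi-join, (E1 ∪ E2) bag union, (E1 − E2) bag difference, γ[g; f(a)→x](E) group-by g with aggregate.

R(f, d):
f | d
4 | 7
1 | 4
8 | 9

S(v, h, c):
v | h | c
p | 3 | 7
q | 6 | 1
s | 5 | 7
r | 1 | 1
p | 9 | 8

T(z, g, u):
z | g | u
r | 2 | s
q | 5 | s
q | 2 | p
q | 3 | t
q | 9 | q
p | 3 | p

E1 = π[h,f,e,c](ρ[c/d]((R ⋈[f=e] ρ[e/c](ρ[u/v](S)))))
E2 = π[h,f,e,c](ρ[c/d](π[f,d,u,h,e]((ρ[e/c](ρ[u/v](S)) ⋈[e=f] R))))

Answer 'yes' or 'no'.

E1 stepwise |·|:
  R → 3
  S → 5
  ρ[u/v](S) → 5
  ρ[e/c](ρ[u/v](S)) → 5
  (R ⋈[f=e] ρ[e/c](ρ[u/v](S))) → 3
  ρ[c/d]((R ⋈[f=e] ρ[e/c](ρ[u/v](S)))) → 3
  π[h,f,e,c](ρ[c/d]((R ⋈[f=e] ρ[e/c](ρ[u/v](S))))) → 3
E2 stepwise |·|:
  S → 5
  ρ[u/v](S) → 5
  ρ[e/c](ρ[u/v](S)) → 5
  R → 3
  (ρ[e/c](ρ[u/v](S)) ⋈[e=f] R) → 3
  π[f,d,u,h,e]((ρ[e/c](ρ[u/v](S)) ⋈[e=f] R)) → 3
  ρ[c/d](π[f,d,u,h,e]((ρ[e/c](ρ[u/v](S)) ⋈[e=f] R))) → 3
  π[h,f,e,c](ρ[c/d](π[f,d,u,h,e]((ρ[e/c](ρ[u/v](S)) ⋈[e=f] R)))) → 3

E1 and E2 produce the same multiset:
h | f | e | c
1 | 1 | 1 | 4
6 | 1 | 1 | 4
9 | 8 | 8 | 9

yes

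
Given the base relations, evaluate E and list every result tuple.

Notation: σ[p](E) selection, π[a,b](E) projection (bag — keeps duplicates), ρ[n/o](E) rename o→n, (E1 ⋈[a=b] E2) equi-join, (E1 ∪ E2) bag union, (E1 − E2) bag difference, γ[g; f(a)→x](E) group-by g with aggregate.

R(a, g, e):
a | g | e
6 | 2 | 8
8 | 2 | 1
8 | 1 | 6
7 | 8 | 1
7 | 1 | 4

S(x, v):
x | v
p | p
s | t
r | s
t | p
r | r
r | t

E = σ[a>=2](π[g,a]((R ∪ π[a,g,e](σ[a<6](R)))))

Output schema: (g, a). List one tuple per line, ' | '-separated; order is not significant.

Row counts bottom-up:
  R → 5
  R → 5
  σ[a<6](R) → 0
  π[a,g,e](σ[a<6](R)) → 0
  (R ∪ π[a,g,e](σ[a<6](R))) → 5
  π[g,a]((R ∪ π[a,g,e](σ[a<6](R)))) → 5
  σ[a>=2](π[g,a]((R ∪ π[a,g,e](σ[a<6](R))))) → 5

== RESULT ==
g | a
1 | 7
1 | 8
2 | 6
2 | 8
8 | 7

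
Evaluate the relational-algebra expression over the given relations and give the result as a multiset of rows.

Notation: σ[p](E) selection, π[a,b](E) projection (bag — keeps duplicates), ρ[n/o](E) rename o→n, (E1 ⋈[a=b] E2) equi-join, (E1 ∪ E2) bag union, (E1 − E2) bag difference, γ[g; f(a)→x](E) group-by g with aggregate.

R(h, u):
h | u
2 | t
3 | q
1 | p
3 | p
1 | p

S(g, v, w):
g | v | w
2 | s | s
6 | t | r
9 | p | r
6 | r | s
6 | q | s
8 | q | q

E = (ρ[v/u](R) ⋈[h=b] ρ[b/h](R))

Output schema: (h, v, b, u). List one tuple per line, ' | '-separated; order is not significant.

Per-node cardinality:
  R → 5
  ρ[v/u](R) → 5
  R → 5
  ρ[b/h](R) → 5
  (ρ[v/u](R) ⋈[h=b] ρ[b/h](R)) → 9

== RESULT ==
h | v | b | u
1 | p | 1 | p
1 | p | 1 | p
1 | p | 1 | p
1 | p | 1 | p
2 | t | 2 | t
3 | p | 3 | p
3 | p | 3 | q
3 | q | 3 | p
3 | q | 3 | q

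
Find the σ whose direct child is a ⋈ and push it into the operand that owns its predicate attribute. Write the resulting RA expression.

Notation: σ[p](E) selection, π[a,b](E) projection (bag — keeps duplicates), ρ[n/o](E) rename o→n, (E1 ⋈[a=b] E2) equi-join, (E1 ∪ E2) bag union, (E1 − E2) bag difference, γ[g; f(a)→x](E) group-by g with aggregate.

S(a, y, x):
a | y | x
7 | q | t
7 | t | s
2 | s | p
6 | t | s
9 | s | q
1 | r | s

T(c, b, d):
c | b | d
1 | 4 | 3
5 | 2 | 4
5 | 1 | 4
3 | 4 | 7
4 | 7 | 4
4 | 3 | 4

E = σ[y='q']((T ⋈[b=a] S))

σ filters on y, owned by the right side.
E' = (T ⋈[b=a] σ[y='q'](S))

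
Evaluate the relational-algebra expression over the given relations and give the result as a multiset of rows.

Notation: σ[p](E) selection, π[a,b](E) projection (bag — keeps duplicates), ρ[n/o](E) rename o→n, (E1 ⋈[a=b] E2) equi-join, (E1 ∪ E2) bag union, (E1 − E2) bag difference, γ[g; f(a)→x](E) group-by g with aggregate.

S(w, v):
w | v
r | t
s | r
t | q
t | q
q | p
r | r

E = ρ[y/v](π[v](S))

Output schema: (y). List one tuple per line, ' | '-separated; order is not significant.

Row counts bottom-up:
  S → 6
  π[v](S) → 6
  ρ[y/v](π[v](S)) → 6

== RESULT ==
y
p
q
q
r
r
t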